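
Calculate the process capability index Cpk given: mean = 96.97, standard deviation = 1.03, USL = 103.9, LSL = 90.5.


Cpu = (USL - mean) / (3*sigma) = (103.9 - 96.97) / (3*1.03) = 2.2427
Cpl = (mean - LSL) / (3*sigma) = (96.97 - 90.5) / (3*1.03) = 2.0939
Cpk = min(Cpu, Cpl) = 2.0939

2.0939


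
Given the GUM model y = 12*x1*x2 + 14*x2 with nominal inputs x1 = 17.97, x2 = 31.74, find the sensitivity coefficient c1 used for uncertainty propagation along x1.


y = 12*x1*x2 + 14*x2
dy/dx1 = 12*x2
Evaluate at x2 = 31.74: c1 = 12 * 31.74
c1 = 380.8800

380.8800


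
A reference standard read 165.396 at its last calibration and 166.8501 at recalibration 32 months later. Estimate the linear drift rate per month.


rate = (v2 - v1) / months
= (166.8501 - 165.396) / 32
= 1.4541 / 32
= 0.0454

0.0454


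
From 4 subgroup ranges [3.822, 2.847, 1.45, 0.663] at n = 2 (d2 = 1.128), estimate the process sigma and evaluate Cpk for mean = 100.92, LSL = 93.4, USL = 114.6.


R_bar = (3.822 + 2.847 + 1.45 + 0.663) / 4 = 2.1955
sigma = R_bar / d2 = 2.1955 / 1.128 = 1.9463652
Cp = (USL - LSL)/(6*sigma) = (114.6 - 93.4)/(6*1.9463652) = 1.8153
Cpu = (114.6 - 100.92)/(3*1.9463652) = 2.3428
Cpl = (100.92 - 93.4)/(3*1.9463652) = 1.2879
Cpk = min(Cpu, Cpl) = 1.2879

1.2879


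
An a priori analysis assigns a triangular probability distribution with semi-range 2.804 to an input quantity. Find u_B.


u_B = half_width / sqrt(6)
u_B = 2.804 / 2.4494897
u_B = 1.1447

1.1447


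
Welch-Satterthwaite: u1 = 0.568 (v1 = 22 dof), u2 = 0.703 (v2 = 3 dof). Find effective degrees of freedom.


uc = sqrt(u1^2 + u2^2) = sqrt(0.568^2 + 0.703^2) = 0.90378814
v_eff = uc^4 / (u1^4/v1 + u2^4/v2)
= 0.90378814^4 / (0.568^4/22 + 0.703^4/3)
= 0.66721615 / 0.086145372
v_eff = 7.7452

7.7452


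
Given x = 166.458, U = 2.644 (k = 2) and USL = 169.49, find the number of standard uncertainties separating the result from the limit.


u = U / k = 2.644 / 2 = 1.322
margin = |USL - x| = |169.49 - 166.458| = 3.032
z = margin / u = 3.032 / 1.322
z = 2.2935

2.2935


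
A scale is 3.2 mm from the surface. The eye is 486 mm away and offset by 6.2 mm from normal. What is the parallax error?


error = h * offset / d
= 3.2 * 6.2 / 486
= 0.0408

0.0408


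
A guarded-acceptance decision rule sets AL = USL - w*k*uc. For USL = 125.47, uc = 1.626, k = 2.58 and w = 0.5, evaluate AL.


U = k * uc = 2.58 * 1.626 = 4.19508
guard band g = w * U = 0.5 * 4.19508 = 2.09754
AL = USL - g = 125.47 - 2.09754
AL = 123.3725

123.3725


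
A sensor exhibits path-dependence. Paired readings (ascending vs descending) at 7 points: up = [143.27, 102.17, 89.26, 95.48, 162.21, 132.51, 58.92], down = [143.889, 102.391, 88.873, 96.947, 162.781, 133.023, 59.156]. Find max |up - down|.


|143.27 - 143.889| = 0.6190
|102.17 - 102.391| = 0.2210
|89.26 - 88.873| = 0.3870
|95.48 - 96.947| = 1.4670
|162.21 - 162.781| = 0.5710
|132.51 - 133.023| = 0.5130
|58.92 - 59.156| = 0.2360
hysteresis = max(diffs) = 1.4670

1.4670


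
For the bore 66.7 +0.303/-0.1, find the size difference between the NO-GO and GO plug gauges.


GO = nominal - lower_tol (smallest hole = maximum material condition)
GO = 66.7 - 0.1 = 66.6
NO-GO = nominal + upper_tol (largest hole = least material condition)
NO-GO = 66.7 + 0.303 = 67.003
spread = NO-GO - GO = 67.003 - 66.6 = 0.4030

0.4030


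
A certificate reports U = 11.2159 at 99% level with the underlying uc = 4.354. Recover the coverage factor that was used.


k = U / uc
k = 11.2159 / 4.354
k = 2.576

2.576


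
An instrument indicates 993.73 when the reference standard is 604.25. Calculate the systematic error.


Systematic error = measured - true
= 993.73 - 604.25
= 389.4800

389.4800


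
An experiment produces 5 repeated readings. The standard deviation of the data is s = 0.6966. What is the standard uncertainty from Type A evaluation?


u_A = s / sqrt(n)
u_A = 0.6966 / sqrt(5)
u_A = 0.6966 / 2.236068
u_A = 0.3115

0.3115


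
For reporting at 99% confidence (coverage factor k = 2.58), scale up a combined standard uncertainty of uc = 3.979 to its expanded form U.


U = k * uc
U = 2.58 * 3.979
U = 10.2658

10.2658


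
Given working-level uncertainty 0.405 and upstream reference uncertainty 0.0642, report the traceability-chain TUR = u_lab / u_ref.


TUR = u_lab / u_ref
= 0.405 / 0.0642
= 6.3084

6.3084


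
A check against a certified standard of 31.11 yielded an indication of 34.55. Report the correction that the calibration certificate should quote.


Correction = standard - reading
= 31.11 - 34.55
= -3.4400

-3.4400


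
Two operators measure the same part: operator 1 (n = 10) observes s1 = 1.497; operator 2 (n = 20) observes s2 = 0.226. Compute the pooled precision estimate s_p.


s_p = sqrt(((n1-1)*s1^2 + (n2-1)*s2^2) / (n1+n2-2))
numerator = (10-1)*1.497^2 + (20-1)*0.226^2 = 20.169081 + 0.970444 = 21.139525
denominator = 10 + 20 - 2 = 28
s_p^2 = 21.139525 / 28 = 0.75498304
s_p = sqrt(0.75498304) = 0.8689

0.8689


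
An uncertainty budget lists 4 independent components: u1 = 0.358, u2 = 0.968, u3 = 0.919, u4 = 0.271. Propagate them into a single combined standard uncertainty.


uc = sqrt(0.358^2 + 0.968^2 + 0.919^2 + 0.271^2)
uc = sqrt(1.98319)
uc = 1.4083

1.4083


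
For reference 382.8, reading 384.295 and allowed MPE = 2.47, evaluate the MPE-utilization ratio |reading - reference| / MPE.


e = indication - reference = 384.295 - 382.8 = 1.4950
|e| = 1.4950
ratio = |e| / MPE = 1.4950 / 2.47
ratio = 0.6053

0.6053


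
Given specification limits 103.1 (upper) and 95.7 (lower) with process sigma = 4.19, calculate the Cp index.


Cp = (USL - LSL) / (6 * sigma)
= (103.1 - 95.7) / (6 * 4.19)
= 7.4000 / 25.1400
= 0.2944

0.2944


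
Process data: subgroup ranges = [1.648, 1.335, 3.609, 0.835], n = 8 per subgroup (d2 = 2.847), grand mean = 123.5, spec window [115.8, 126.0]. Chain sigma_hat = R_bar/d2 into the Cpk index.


R_bar = (1.648 + 1.335 + 3.609 + 0.835) / 4 = 1.85675
sigma = R_bar / d2 = 1.85675 / 2.847 = 0.65217773
Cp = (USL - LSL)/(6*sigma) = (126.0 - 115.8)/(6*0.65217773) = 2.6067
Cpu = (126.0 - 123.5)/(3*0.65217773) = 1.2778
Cpl = (123.5 - 115.8)/(3*0.65217773) = 3.9355
Cpk = min(Cpu, Cpl) = 1.2778

1.2778


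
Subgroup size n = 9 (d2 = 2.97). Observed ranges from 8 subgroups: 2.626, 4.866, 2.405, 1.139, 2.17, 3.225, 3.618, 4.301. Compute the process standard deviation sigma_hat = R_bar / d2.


R_bar = (2.626 + 4.866 + 2.405 + 1.139 + 2.17 + 3.225 + 3.618 + 4.301) / 8
R_bar = 24.35 / 8 = 3.04375
sigma_hat = R_bar / d2 = 3.04375 / 2.97 = 1.0248

1.0248


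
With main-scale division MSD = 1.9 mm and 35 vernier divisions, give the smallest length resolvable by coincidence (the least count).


LC = MSD / n_div
= 1.9 / 35
= 0.0543

0.0543


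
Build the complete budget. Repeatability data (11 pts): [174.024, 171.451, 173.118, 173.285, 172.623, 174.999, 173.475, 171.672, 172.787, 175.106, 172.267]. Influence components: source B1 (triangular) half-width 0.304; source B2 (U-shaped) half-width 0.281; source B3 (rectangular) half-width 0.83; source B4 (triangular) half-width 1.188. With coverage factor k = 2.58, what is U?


mean = (174.024 + 171.451 + 173.118 + 173.285 + 172.623 + 174.999 + 173.475 + 171.672 + 172.787 + 175.106 + 172.267) / 11 = 173.1642727
s = sqrt(sum((x - mean)^2)/(n-1)) = 1.1996465
u_A = s / sqrt(n) = 1.1996465 / sqrt(11) = 0.36170703
u_B1 = 0.304 / sqrt(6) = 0.12410748
u_B2 = 0.281 / sqrt(2) = 0.19869701
u_B3 = 0.83 / sqrt(3) = 0.47920072
u_B4 = 1.188 / sqrt(6) = 0.48499897
uc = sqrt(0.36170703^2 + 0.12410748^2 + 0.19869701^2 + 0.47920072^2 + 0.48499897^2) = 0.80658073
U = k * uc = 2.58 * 0.80658073
U = 2.0810

2.0810


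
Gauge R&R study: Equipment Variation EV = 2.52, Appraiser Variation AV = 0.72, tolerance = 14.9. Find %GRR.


GRR = sqrt(EV^2 + AV^2) = sqrt(2.52^2 + 0.72^2) = 2.6208396
%GRR = GRR / tol * 100 = 2.6208396 / 14.9 * 100
%GRR = 17.5895

17.5895


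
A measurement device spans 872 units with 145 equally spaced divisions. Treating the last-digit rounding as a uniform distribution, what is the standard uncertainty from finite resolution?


resolution = range / divisions
resolution = 872 / 145 = 6.0137931
u_res = resolution / (2*sqrt(3))
u_res = 6.0137931 / 3.4641016
u_res = 1.7360

1.7360


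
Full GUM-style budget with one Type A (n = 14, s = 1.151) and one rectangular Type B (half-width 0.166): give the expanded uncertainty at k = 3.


u_A = s / sqrt(n) = 1.151 / sqrt(14) = 0.30761769
u_B = half_width / sqrt(3) = 0.166 / sqrt(3) = 0.095840145
uc = sqrt(u_A^2 + u_B^2) = sqrt(0.30761769^2 + 0.095840145^2) = 0.32220176
U = k * uc = 3 * 0.32220176
U = 0.9666

0.9666


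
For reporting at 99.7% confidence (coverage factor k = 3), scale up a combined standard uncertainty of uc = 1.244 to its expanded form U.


U = k * uc
U = 3 * 1.244
U = 3.7320

3.7320


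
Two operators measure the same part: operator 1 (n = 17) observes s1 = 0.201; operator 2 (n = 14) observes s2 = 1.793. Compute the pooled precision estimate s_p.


s_p = sqrt(((n1-1)*s1^2 + (n2-1)*s2^2) / (n1+n2-2))
numerator = (17-1)*0.201^2 + (14-1)*1.793^2 = 0.646416 + 41.793037 = 42.439453
denominator = 17 + 14 - 2 = 29
s_p^2 = 42.439453 / 29 = 1.4634294
s_p = sqrt(1.4634294) = 1.2097

1.2097


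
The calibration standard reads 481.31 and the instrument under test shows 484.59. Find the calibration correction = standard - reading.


Correction = standard - reading
= 481.31 - 484.59
= -3.2800

-3.2800


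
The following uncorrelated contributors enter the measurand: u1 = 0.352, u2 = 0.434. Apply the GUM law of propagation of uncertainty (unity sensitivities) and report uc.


uc = sqrt(0.352^2 + 0.434^2)
uc = sqrt(0.31226)
uc = 0.5588

0.5588


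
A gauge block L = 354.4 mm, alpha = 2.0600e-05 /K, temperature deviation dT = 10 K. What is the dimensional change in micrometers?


dL = L * alpha * dT
= 354.4 * 2.0600e-05 * 10
= 0.0730064 mm
dL_um = 0.0730064 * 1000 = 73.0064 um

73.0064


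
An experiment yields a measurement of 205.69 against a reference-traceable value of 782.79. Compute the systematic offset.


Systematic error = measured - true
= 205.69 - 782.79
= -577.1000

-577.1000


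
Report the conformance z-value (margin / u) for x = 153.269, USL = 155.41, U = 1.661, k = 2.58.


u = U / k = 1.661 / 2.58 = 0.64379845
margin = |USL - x| = |155.41 - 153.269| = 2.141
z = margin / u = 2.141 / 0.64379845
z = 3.3256

3.3256


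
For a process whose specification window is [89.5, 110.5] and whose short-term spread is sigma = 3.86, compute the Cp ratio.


Cp = (USL - LSL) / (6 * sigma)
= (110.5 - 89.5) / (6 * 3.86)
= 21.0000 / 23.1600
= 0.9067

0.9067


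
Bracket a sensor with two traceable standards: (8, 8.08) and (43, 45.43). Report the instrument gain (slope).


slope = (y2 - y1) / (x2 - x1)
= (45.43 - 8.08) / (43 - 8)
= 37.3500 / 35
= 1.0671

1.0671


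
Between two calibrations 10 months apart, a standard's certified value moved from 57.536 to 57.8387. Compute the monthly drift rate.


rate = (v2 - v1) / months
= (57.8387 - 57.536) / 10
= 0.3027 / 10
= 0.0303

0.0303


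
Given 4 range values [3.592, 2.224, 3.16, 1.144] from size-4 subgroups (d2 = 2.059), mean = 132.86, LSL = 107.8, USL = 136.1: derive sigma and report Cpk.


R_bar = (3.592 + 2.224 + 3.16 + 1.144) / 4 = 2.53
sigma = R_bar / d2 = 2.53 / 2.059 = 1.2287518
Cp = (USL - LSL)/(6*sigma) = (136.1 - 107.8)/(6*1.2287518) = 3.8386
Cpu = (136.1 - 132.86)/(3*1.2287518) = 0.8789
Cpl = (132.86 - 107.8)/(3*1.2287518) = 6.7982
Cpk = min(Cpu, Cpl) = 0.8789

0.8789


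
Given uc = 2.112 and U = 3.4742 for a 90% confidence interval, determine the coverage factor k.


k = U / uc
k = 3.4742 / 2.112
k = 1.645

1.645


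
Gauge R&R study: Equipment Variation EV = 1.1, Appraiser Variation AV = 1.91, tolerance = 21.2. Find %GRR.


GRR = sqrt(EV^2 + AV^2) = sqrt(1.1^2 + 1.91^2) = 2.2041098
%GRR = GRR / tol * 100 = 2.2041098 / 21.2 * 100
%GRR = 10.3967

10.3967


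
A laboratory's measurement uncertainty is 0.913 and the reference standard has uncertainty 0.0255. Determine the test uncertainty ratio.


TUR = u_lab / u_ref
= 0.913 / 0.0255
= 35.8039

35.8039


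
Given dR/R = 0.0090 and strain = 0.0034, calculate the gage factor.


GF = (dR/R) / epsilon
= 0.0090 / 0.0034
= 2.6471

2.6471


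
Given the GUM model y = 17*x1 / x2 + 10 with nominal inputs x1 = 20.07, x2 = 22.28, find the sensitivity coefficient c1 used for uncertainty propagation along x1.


y = 17*x1 / x2 + 10
dy/dx1 = 17/x2
Evaluate at x2 = 22.28: c1 = 17 / 22.28
c1 = 0.7630

0.7630


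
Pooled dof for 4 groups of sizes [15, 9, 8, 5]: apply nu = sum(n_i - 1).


nu = sum_i (n_i - 1)
nu = ((15 - 1) + (9 - 1) + (8 - 1) + (5 - 1))
nu = 14 + 8 + 7 + 4
nu = 33

33


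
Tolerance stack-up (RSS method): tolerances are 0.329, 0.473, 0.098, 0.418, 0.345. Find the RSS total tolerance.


RSS = sqrt(0.329^2 + 0.473^2 + 0.098^2 + 0.418^2 + 0.345^2)
= sqrt(0.635323)
= 0.7971

0.7971


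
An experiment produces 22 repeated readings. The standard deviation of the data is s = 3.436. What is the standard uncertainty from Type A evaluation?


u_A = s / sqrt(n)
u_A = 3.436 / sqrt(22)
u_A = 3.436 / 4.6904158
u_A = 0.7326

0.7326


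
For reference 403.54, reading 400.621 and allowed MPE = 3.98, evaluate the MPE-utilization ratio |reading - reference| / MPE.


e = indication - reference = 400.621 - 403.54 = -2.9190
|e| = 2.9190
ratio = |e| / MPE = 2.9190 / 3.98
ratio = 0.7334

0.7334


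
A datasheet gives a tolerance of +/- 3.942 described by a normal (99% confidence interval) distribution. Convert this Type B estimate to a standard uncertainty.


u_B = half_width / 2.576
u_B = 3.942 / 2.576
u_B = 1.5303

1.5303


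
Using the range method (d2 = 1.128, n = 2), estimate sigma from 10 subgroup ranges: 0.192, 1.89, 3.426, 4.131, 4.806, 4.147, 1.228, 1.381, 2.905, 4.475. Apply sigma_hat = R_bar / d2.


R_bar = (0.192 + 1.89 + 3.426 + 4.131 + 4.806 + 4.147 + 1.228 + 1.381 + 2.905 + 4.475) / 10
R_bar = 28.581 / 10 = 2.8581
sigma_hat = R_bar / d2 = 2.8581 / 1.128 = 2.5338

2.5338


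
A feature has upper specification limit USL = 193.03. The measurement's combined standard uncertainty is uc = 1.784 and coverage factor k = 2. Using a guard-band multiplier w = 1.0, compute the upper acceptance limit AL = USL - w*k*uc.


U = k * uc = 2 * 1.784 = 3.568
guard band g = w * U = 1.0 * 3.568 = 3.568
AL = USL - g = 193.03 - 3.568
AL = 189.4620

189.4620


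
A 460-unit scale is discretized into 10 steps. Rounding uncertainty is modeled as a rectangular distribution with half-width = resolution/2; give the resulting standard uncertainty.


resolution = range / divisions
resolution = 460 / 10 = 46
u_res = resolution / (2*sqrt(3))
u_res = 46 / 3.4641016
u_res = 13.2791

13.2791


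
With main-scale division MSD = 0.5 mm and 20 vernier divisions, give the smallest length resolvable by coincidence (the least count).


LC = MSD / n_div
= 0.5 / 20
= 0.0250

0.0250


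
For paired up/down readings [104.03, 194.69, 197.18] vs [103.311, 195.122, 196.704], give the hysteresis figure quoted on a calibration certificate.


|104.03 - 103.311| = 0.7190
|194.69 - 195.122| = 0.4320
|197.18 - 196.704| = 0.4760
hysteresis = max(diffs) = 0.7190

0.7190


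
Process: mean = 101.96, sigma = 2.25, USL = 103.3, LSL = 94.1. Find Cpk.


Cpu = (USL - mean) / (3*sigma) = (103.3 - 101.96) / (3*2.25) = 0.1985
Cpl = (mean - LSL) / (3*sigma) = (101.96 - 94.1) / (3*2.25) = 1.1644
Cpk = min(Cpu, Cpl) = 0.1985

0.1985


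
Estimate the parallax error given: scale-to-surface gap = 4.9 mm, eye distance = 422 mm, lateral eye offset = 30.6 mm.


error = h * offset / d
= 4.9 * 30.6 / 422
= 0.3553

0.3553


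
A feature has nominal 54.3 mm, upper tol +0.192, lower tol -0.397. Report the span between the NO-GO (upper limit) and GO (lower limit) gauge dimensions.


GO = nominal - lower_tol (smallest hole = maximum material condition)
GO = 54.3 - 0.397 = 53.903
NO-GO = nominal + upper_tol (largest hole = least material condition)
NO-GO = 54.3 + 0.192 = 54.492
spread = NO-GO - GO = 54.492 - 53.903 = 0.5890

0.5890


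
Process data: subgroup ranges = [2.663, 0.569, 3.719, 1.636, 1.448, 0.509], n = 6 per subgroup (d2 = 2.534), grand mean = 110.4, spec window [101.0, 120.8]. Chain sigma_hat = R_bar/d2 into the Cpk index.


R_bar = (2.663 + 0.569 + 3.719 + 1.636 + 1.448 + 0.509) / 6 = 1.7573333
sigma = R_bar / d2 = 1.7573333 / 2.534 = 0.6935017
Cp = (USL - LSL)/(6*sigma) = (120.8 - 101.0)/(6*0.6935017) = 4.7585
Cpu = (120.8 - 110.4)/(3*0.6935017) = 4.9988
Cpl = (110.4 - 101.0)/(3*0.6935017) = 4.5181
Cpk = min(Cpu, Cpl) = 4.5181

4.5181


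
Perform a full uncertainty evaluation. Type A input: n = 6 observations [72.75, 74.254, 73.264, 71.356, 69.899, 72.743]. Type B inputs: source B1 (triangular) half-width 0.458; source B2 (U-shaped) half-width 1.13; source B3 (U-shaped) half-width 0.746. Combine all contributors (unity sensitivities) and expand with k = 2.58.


mean = (72.75 + 74.254 + 73.264 + 71.356 + 69.899 + 72.743) / 6 = 72.37766667
s = sqrt(sum((x - mean)^2)/(n-1)) = 1.5340082
u_A = s / sqrt(n) = 1.5340082 / sqrt(6) = 0.62625623
u_B1 = 0.458 / sqrt(6) = 0.18697772
u_B2 = 1.13 / sqrt(2) = 0.79903066
u_B3 = 0.746 / sqrt(2) = 0.52750166
uc = sqrt(0.62625623^2 + 0.18697772^2 + 0.79903066^2 + 0.52750166^2) = 1.1592521
U = k * uc = 2.58 * 1.1592521
U = 2.9909

2.9909


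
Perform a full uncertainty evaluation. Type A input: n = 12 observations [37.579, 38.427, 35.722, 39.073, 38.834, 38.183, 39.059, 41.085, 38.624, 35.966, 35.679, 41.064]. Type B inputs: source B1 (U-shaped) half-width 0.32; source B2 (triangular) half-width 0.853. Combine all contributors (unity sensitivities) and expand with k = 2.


mean = (37.579 + 38.427 + 35.722 + 39.073 + 38.834 + 38.183 + 39.059 + 41.085 + 38.624 + 35.966 + 35.679 + 41.064) / 12 = 38.27458333
s = sqrt(sum((x - mean)^2)/(n-1)) = 1.8207104
u_A = s / sqrt(n) = 1.8207104 / sqrt(12) = 0.52559382
u_B1 = 0.32 / sqrt(2) = 0.22627417
u_B2 = 0.853 / sqrt(6) = 0.34823579
uc = sqrt(0.52559382^2 + 0.22627417^2 + 0.34823579^2) = 0.66986344
U = k * uc = 2 * 0.66986344
U = 1.3397

1.3397


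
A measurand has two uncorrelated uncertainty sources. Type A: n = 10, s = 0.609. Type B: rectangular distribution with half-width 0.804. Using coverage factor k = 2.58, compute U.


u_A = s / sqrt(n) = 0.609 / sqrt(10) = 0.19258271
u_B = half_width / sqrt(3) = 0.804 / sqrt(3) = 0.46418962
uc = sqrt(u_A^2 + u_B^2) = sqrt(0.19258271^2 + 0.46418962^2) = 0.50255358
U = k * uc = 2.58 * 0.50255358
U = 1.2966

1.2966


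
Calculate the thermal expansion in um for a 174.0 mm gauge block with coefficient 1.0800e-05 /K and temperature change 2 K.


dL = L * alpha * dT
= 174.0 * 1.0800e-05 * 2
= 0.0037584 mm
dL_um = 0.0037584 * 1000 = 3.7584 um

3.7584


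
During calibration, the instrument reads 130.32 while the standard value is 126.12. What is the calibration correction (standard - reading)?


Correction = standard - reading
= 126.12 - 130.32
= -4.2000

-4.2000


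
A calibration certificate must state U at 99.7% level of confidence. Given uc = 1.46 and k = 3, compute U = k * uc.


U = k * uc
U = 3 * 1.46
U = 4.3800

4.3800


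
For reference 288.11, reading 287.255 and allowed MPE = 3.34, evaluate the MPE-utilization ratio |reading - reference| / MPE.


e = indication - reference = 287.255 - 288.11 = -0.8550
|e| = 0.8550
ratio = |e| / MPE = 0.8550 / 3.34
ratio = 0.2560

0.2560


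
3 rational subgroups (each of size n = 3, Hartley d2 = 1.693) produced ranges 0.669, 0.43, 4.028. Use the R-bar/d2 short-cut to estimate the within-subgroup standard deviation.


R_bar = (0.669 + 0.43 + 4.028) / 3
R_bar = 5.127 / 3 = 1.709
sigma_hat = R_bar / d2 = 1.709 / 1.693 = 1.0095

1.0095


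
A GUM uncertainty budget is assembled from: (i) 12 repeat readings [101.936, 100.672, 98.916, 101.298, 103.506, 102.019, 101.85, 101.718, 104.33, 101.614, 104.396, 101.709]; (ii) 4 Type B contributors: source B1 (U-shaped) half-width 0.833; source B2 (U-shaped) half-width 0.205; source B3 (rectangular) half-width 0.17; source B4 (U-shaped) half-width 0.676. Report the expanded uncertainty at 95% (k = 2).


mean = (101.936 + 100.672 + 98.916 + 101.298 + 103.506 + 102.019 + 101.85 + 101.718 + 104.33 + 101.614 + 104.396 + 101.709) / 12 = 101.997
s = sqrt(sum((x - mean)^2)/(n-1)) = 1.5239078
u_A = s / sqrt(n) = 1.5239078 / sqrt(12) = 0.43991429
u_B1 = 0.833 / sqrt(2) = 0.58901995
u_B2 = 0.205 / sqrt(2) = 0.14495689
u_B3 = 0.17 / sqrt(3) = 0.098149546
u_B4 = 0.676 / sqrt(2) = 0.47800418
uc = sqrt(0.43991429^2 + 0.58901995^2 + 0.14495689^2 + 0.098149546^2 + 0.47800418^2) = 0.89420519
U = k * uc = 2 * 0.89420519
U = 1.7884

1.7884


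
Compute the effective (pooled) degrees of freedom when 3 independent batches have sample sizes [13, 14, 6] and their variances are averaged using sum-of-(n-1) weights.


nu = sum_i (n_i - 1)
nu = ((13 - 1) + (14 - 1) + (6 - 1))
nu = 12 + 13 + 5
nu = 30

30


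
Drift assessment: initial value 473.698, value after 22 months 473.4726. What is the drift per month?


rate = (v2 - v1) / months
= (473.4726 - 473.698) / 22
= -0.2254 / 22
= -0.0102

-0.0102


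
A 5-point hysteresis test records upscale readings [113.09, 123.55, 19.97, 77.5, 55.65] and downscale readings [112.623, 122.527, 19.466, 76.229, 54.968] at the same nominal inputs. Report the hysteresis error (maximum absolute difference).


|113.09 - 112.623| = 0.4670
|123.55 - 122.527| = 1.0230
|19.97 - 19.466| = 0.5040
|77.5 - 76.229| = 1.2710
|55.65 - 54.968| = 0.6820
hysteresis = max(diffs) = 1.2710

1.2710


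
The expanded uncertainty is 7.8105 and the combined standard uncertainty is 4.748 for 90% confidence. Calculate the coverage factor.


k = U / uc
k = 7.8105 / 4.748
k = 1.645

1.645


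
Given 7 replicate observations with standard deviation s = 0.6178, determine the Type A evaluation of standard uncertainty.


u_A = s / sqrt(n)
u_A = 0.6178 / sqrt(7)
u_A = 0.6178 / 2.6457513
u_A = 0.2335

0.2335


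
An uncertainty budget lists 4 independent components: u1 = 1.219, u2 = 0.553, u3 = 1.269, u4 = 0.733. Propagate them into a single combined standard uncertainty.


uc = sqrt(1.219^2 + 0.553^2 + 1.269^2 + 0.733^2)
uc = sqrt(3.93942)
uc = 1.9848

1.9848


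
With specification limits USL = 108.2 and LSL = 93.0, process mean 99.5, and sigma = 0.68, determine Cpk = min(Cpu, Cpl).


Cpu = (USL - mean) / (3*sigma) = (108.2 - 99.5) / (3*0.68) = 4.2647
Cpl = (mean - LSL) / (3*sigma) = (99.5 - 93.0) / (3*0.68) = 3.1863
Cpk = min(Cpu, Cpl) = 3.1863

3.1863


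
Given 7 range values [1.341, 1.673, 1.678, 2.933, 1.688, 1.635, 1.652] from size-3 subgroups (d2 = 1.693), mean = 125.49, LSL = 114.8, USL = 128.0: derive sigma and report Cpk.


R_bar = (1.341 + 1.673 + 1.678 + 2.933 + 1.688 + 1.635 + 1.652) / 7 = 1.8
sigma = R_bar / d2 = 1.8 / 1.693 = 1.0632014
Cp = (USL - LSL)/(6*sigma) = (128.0 - 114.8)/(6*1.0632014) = 2.0692
Cpu = (128.0 - 125.49)/(3*1.0632014) = 0.7869
Cpl = (125.49 - 114.8)/(3*1.0632014) = 3.3515
Cpk = min(Cpu, Cpl) = 0.7869

0.7869


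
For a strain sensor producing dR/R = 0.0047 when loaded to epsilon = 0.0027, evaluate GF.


GF = (dR/R) / epsilon
= 0.0047 / 0.0027
= 1.7407

1.7407


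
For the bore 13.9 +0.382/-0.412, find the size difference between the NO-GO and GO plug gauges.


GO = nominal - lower_tol (smallest hole = maximum material condition)
GO = 13.9 - 0.412 = 13.488
NO-GO = nominal + upper_tol (largest hole = least material condition)
NO-GO = 13.9 + 0.382 = 14.282
spread = NO-GO - GO = 14.282 - 13.488 = 0.7940

0.7940


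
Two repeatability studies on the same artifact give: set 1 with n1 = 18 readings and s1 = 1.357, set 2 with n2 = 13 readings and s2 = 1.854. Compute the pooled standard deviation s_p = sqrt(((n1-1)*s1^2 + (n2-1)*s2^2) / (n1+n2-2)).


s_p = sqrt(((n1-1)*s1^2 + (n2-1)*s2^2) / (n1+n2-2))
numerator = (18-1)*1.357^2 + (13-1)*1.854^2 = 31.304633 + 41.247792 = 72.552425
denominator = 18 + 13 - 2 = 29
s_p^2 = 72.552425 / 29 = 2.5018078
s_p = sqrt(2.5018078) = 1.5817

1.5817


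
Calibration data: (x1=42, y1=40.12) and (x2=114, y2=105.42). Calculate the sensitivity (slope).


slope = (y2 - y1) / (x2 - x1)
= (105.42 - 40.12) / (114 - 42)
= 65.3000 / 72
= 0.9069

0.9069


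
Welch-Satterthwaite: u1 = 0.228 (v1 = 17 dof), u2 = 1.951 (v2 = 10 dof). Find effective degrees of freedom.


uc = sqrt(u1^2 + u2^2) = sqrt(0.228^2 + 1.951^2) = 1.9642772
v_eff = uc^4 / (u1^4/v1 + u2^4/v2)
= 1.9642772^4 / (0.228^4/17 + 1.951^4/10)
= 14.887134 / 1.4490278
v_eff = 10.2739

10.2739


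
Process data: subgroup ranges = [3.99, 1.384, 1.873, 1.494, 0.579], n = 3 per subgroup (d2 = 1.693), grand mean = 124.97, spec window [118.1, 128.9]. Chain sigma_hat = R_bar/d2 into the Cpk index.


R_bar = (3.99 + 1.384 + 1.873 + 1.494 + 0.579) / 5 = 1.864
sigma = R_bar / d2 = 1.864 / 1.693 = 1.1010041
Cp = (USL - LSL)/(6*sigma) = (128.9 - 118.1)/(6*1.1010041) = 1.6349
Cpu = (128.9 - 124.97)/(3*1.1010041) = 1.1898
Cpl = (124.97 - 118.1)/(3*1.1010041) = 2.0799
Cpk = min(Cpu, Cpl) = 1.1898

1.1898


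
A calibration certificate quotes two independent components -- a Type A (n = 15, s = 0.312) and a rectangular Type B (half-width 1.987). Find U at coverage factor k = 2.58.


u_A = s / sqrt(n) = 0.312 / sqrt(15) = 0.080558054
u_B = half_width / sqrt(3) = 1.987 / sqrt(3) = 1.147195
uc = sqrt(u_A^2 + u_B^2) = sqrt(0.080558054^2 + 1.147195^2) = 1.15002
U = k * uc = 2.58 * 1.15002
U = 2.9671

2.9671


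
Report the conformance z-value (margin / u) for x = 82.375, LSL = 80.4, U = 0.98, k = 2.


u = U / k = 0.98 / 2 = 0.49
margin = |LSL - x| = |80.4 - 82.375| = 1.975
z = margin / u = 1.975 / 0.49
z = 4.0306

4.0306


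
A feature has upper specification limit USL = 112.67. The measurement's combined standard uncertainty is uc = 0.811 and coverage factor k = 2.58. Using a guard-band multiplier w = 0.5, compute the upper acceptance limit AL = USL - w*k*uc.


U = k * uc = 2.58 * 0.811 = 2.09238
guard band g = w * U = 0.5 * 2.09238 = 1.04619
AL = USL - g = 112.67 - 1.04619
AL = 111.6238

111.6238


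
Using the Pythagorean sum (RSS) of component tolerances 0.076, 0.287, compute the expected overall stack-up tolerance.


RSS = sqrt(0.076^2 + 0.287^2)
= sqrt(0.088145)
= 0.2969

0.2969


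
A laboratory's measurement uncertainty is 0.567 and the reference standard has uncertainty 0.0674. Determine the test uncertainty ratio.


TUR = u_lab / u_ref
= 0.567 / 0.0674
= 8.4125

8.4125


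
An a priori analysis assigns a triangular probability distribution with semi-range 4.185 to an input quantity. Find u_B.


u_B = half_width / sqrt(6)
u_B = 4.185 / 2.4494897
u_B = 1.7085

1.7085


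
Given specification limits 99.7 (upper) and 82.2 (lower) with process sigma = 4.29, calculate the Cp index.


Cp = (USL - LSL) / (6 * sigma)
= (99.7 - 82.2) / (6 * 4.29)
= 17.5000 / 25.7400
= 0.6799

0.6799


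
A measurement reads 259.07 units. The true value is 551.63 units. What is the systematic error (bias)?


Systematic error = measured - true
= 259.07 - 551.63
= -292.5600

-292.5600


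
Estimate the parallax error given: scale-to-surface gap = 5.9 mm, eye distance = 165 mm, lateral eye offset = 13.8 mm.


error = h * offset / d
= 5.9 * 13.8 / 165
= 0.4935

0.4935


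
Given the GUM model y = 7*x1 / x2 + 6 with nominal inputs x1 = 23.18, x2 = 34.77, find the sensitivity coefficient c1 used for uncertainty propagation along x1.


y = 7*x1 / x2 + 6
dy/dx1 = 7/x2
Evaluate at x2 = 34.77: c1 = 7 / 34.77
c1 = 0.2013

0.2013


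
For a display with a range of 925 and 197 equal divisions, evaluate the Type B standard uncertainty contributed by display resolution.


resolution = range / divisions
resolution = 925 / 197 = 4.6954315
u_res = resolution / (2*sqrt(3))
u_res = 4.6954315 / 3.4641016
u_res = 1.3555

1.3555


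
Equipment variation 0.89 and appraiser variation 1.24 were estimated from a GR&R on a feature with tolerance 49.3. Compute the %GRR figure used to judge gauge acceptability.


GRR = sqrt(EV^2 + AV^2) = sqrt(0.89^2 + 1.24^2) = 1.5263355
%GRR = GRR / tol * 100 = 1.5263355 / 49.3 * 100
%GRR = 3.0960

3.0960


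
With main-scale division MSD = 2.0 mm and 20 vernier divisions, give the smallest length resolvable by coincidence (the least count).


LC = MSD / n_div
= 2.0 / 20
= 0.1000

0.1000


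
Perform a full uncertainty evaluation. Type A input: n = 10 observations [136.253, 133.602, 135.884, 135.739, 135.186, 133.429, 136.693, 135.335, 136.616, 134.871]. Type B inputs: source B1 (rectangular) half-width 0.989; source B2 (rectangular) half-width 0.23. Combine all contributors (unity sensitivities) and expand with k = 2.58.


mean = (136.253 + 133.602 + 135.884 + 135.739 + 135.186 + 133.429 + 136.693 + 135.335 + 136.616 + 134.871) / 10 = 135.3608
s = sqrt(sum((x - mean)^2)/(n-1)) = 1.138197
u_A = s / sqrt(n) = 1.138197 / sqrt(10) = 0.35992949
u_B1 = 0.989 / sqrt(3) = 0.57099942
u_B2 = 0.23 / sqrt(3) = 0.13279056
uc = sqrt(0.35992949^2 + 0.57099942^2 + 0.13279056^2) = 0.68791199
U = k * uc = 2.58 * 0.68791199
U = 1.7748

1.7748


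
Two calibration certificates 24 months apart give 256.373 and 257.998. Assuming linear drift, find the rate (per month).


rate = (v2 - v1) / months
= (257.998 - 256.373) / 24
= 1.6250 / 24
= 0.0677

0.0677


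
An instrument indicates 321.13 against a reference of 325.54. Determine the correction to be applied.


Correction = standard - reading
= 325.54 - 321.13
= 4.4100

4.4100


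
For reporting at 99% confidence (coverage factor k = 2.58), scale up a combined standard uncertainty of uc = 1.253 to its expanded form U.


U = k * uc
U = 2.58 * 1.253
U = 3.2327

3.2327


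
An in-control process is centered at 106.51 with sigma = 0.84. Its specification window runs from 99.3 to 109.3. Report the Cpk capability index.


Cpu = (USL - mean) / (3*sigma) = (109.3 - 106.51) / (3*0.84) = 1.1071
Cpl = (mean - LSL) / (3*sigma) = (106.51 - 99.3) / (3*0.84) = 2.8611
Cpk = min(Cpu, Cpl) = 1.1071

1.1071


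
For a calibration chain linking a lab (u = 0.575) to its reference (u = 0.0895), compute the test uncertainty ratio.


TUR = u_lab / u_ref
= 0.575 / 0.0895
= 6.4246

6.4246


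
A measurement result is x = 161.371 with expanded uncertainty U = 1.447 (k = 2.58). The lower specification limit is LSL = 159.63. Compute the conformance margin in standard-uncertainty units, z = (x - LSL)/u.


u = U / k = 1.447 / 2.58 = 0.56085271
margin = |LSL - x| = |159.63 - 161.371| = 1.741
z = margin / u = 1.741 / 0.56085271
z = 3.1042

3.1042


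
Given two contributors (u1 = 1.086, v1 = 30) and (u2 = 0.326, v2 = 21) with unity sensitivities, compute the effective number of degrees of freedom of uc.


uc = sqrt(u1^2 + u2^2) = sqrt(1.086^2 + 0.326^2) = 1.1338748
v_eff = uc^4 / (u1^4/v1 + u2^4/v2)
= 1.1338748^4 / (1.086^4/30 + 0.326^4/21)
= 1.6529527 / 0.046903668
v_eff = 35.2414

35.2414


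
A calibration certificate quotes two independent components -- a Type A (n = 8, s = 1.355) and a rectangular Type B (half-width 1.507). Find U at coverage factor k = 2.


u_A = s / sqrt(n) = 1.355 / sqrt(8) = 0.47906484
u_B = half_width / sqrt(3) = 1.507 / sqrt(3) = 0.87006686
uc = sqrt(u_A^2 + u_B^2) = sqrt(0.47906484^2 + 0.87006686^2) = 0.99323686
U = k * uc = 2 * 0.99323686
U = 1.9865

1.9865


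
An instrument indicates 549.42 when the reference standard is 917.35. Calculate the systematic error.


Systematic error = measured - true
= 549.42 - 917.35
= -367.9300

-367.9300


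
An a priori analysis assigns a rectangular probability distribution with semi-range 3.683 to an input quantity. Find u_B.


u_B = half_width / sqrt(3)
u_B = 3.683 / 1.7320508
u_B = 2.1264

2.1264


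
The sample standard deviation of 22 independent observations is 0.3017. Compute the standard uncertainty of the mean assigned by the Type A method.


u_A = s / sqrt(n)
u_A = 0.3017 / sqrt(22)
u_A = 0.3017 / 4.6904158
u_A = 0.0643

0.0643


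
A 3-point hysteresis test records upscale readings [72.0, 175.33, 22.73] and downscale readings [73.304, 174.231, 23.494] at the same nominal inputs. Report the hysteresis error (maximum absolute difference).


|72.0 - 73.304| = 1.3040
|175.33 - 174.231| = 1.0990
|22.73 - 23.494| = 0.7640
hysteresis = max(diffs) = 1.3040

1.3040


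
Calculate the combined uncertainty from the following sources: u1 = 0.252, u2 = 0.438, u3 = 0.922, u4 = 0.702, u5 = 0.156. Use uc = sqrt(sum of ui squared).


uc = sqrt(0.252^2 + 0.438^2 + 0.922^2 + 0.702^2 + 0.156^2)
uc = sqrt(1.622572)
uc = 1.2738

1.2738


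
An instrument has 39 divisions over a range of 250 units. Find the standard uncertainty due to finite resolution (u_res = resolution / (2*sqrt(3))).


resolution = range / divisions
resolution = 250 / 39 = 6.4102564
u_res = resolution / (2*sqrt(3))
u_res = 6.4102564 / 3.4641016
u_res = 1.8505

1.8505


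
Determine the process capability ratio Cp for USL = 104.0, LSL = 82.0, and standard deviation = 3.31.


Cp = (USL - LSL) / (6 * sigma)
= (104.0 - 82.0) / (6 * 3.31)
= 22.0000 / 19.8600
= 1.1078

1.1078


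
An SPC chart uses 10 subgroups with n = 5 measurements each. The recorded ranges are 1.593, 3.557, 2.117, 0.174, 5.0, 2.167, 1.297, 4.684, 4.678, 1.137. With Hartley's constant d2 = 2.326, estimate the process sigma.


R_bar = (1.593 + 3.557 + 2.117 + 0.174 + 5.0 + 2.167 + 1.297 + 4.684 + 4.678 + 1.137) / 10
R_bar = 26.404 / 10 = 2.6404
sigma_hat = R_bar / d2 = 2.6404 / 2.326 = 1.1352

1.1352


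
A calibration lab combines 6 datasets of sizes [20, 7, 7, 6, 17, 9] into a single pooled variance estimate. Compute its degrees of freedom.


nu = sum_i (n_i - 1)
nu = ((20 - 1) + (7 - 1) + (7 - 1) + (6 - 1) + (17 - 1) + (9 - 1))
nu = 19 + 6 + 6 + 5 + 16 + 8
nu = 60

60


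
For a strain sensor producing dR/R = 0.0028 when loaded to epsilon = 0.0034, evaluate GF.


GF = (dR/R) / epsilon
= 0.0028 / 0.0034
= 0.8235

0.8235


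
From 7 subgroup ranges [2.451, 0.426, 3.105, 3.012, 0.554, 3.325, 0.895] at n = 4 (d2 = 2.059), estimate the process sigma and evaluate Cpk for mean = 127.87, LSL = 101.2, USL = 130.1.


R_bar = (2.451 + 0.426 + 3.105 + 3.012 + 0.554 + 3.325 + 0.895) / 7 = 1.9668571
sigma = R_bar / d2 = 1.9668571 / 2.059 = 0.95524871
Cp = (USL - LSL)/(6*sigma) = (130.1 - 101.2)/(6*0.95524871) = 5.0423
Cpu = (130.1 - 127.87)/(3*0.95524871) = 0.7782
Cpl = (127.87 - 101.2)/(3*0.95524871) = 9.3065
Cpk = min(Cpu, Cpl) = 0.7782

0.7782


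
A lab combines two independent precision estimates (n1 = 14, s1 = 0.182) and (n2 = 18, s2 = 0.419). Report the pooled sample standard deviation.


s_p = sqrt(((n1-1)*s1^2 + (n2-1)*s2^2) / (n1+n2-2))
numerator = (14-1)*0.182^2 + (18-1)*0.419^2 = 0.430612 + 2.984537 = 3.415149
denominator = 14 + 18 - 2 = 30
s_p^2 = 3.415149 / 30 = 0.1138383
s_p = sqrt(0.1138383) = 0.3374

0.3374


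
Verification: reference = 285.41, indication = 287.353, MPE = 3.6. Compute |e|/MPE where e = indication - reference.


e = indication - reference = 287.353 - 285.41 = 1.9430
|e| = 1.9430
ratio = |e| / MPE = 1.9430 / 3.6
ratio = 0.5397

0.5397


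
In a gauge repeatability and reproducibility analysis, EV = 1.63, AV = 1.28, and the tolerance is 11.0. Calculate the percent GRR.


GRR = sqrt(EV^2 + AV^2) = sqrt(1.63^2 + 1.28^2) = 2.0725106
%GRR = GRR / tol * 100 = 2.0725106 / 11.0 * 100
%GRR = 18.8410

18.8410


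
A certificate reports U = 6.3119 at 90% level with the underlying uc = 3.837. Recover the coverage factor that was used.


k = U / uc
k = 6.3119 / 3.837
k = 1.645

1.645


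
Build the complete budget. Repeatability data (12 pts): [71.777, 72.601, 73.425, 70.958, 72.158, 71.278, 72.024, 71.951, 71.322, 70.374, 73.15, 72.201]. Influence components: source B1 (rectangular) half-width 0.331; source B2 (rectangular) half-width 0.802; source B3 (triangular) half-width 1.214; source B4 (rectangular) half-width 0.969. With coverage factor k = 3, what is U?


mean = (71.777 + 72.601 + 73.425 + 70.958 + 72.158 + 71.278 + 72.024 + 71.951 + 71.322 + 70.374 + 73.15 + 72.201) / 12 = 71.93491667
s = sqrt(sum((x - mean)^2)/(n-1)) = 0.87864435
u_A = s / sqrt(n) = 0.87864435 / sqrt(12) = 0.25364278
u_B1 = 0.331 / sqrt(3) = 0.19110294
u_B2 = 0.802 / sqrt(3) = 0.46303492
u_B3 = 1.214 / sqrt(6) = 0.49561342
u_B4 = 0.969 / sqrt(3) = 0.55945241
uc = sqrt(0.25364278^2 + 0.19110294^2 + 0.46303492^2 + 0.49561342^2 + 0.55945241^2) = 0.93481335
U = k * uc = 3 * 0.93481335
U = 2.8044

2.8044


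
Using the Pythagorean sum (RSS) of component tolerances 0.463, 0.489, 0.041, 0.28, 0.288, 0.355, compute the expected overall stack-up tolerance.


RSS = sqrt(0.463^2 + 0.489^2 + 0.041^2 + 0.28^2 + 0.288^2 + 0.355^2)
= sqrt(0.74254)
= 0.8617

0.8617


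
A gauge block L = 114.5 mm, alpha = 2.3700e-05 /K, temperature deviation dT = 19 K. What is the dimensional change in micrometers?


dL = L * alpha * dT
= 114.5 * 2.3700e-05 * 19
= 0.0515594 mm
dL_um = 0.0515594 * 1000 = 51.5594 um

51.5594


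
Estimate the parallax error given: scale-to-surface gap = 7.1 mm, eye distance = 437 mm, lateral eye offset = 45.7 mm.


error = h * offset / d
= 7.1 * 45.7 / 437
= 0.7425

0.7425


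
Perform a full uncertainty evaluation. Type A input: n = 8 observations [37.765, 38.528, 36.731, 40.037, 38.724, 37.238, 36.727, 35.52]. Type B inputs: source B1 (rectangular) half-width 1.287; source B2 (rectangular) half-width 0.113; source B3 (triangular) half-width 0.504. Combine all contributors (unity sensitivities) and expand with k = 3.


mean = (37.765 + 38.528 + 36.731 + 40.037 + 38.724 + 37.238 + 36.727 + 35.52) / 8 = 37.65875
s = sqrt(sum((x - mean)^2)/(n-1)) = 1.4161253
u_A = s / sqrt(n) = 1.4161253 / sqrt(8) = 0.5006759
u_B1 = 1.287 / sqrt(3) = 0.7430498
u_B2 = 0.113 / sqrt(3) = 0.06524058
u_B3 = 0.504 / sqrt(6) = 0.20575714
uc = sqrt(0.5006759^2 + 0.7430498^2 + 0.06524058^2 + 0.20575714^2) = 0.92162449
U = k * uc = 3 * 0.92162449
U = 2.7649

2.7649


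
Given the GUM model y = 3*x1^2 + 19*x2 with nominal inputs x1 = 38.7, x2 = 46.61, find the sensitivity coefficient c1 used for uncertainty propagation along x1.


y = 3*x1^2 + 19*x2
dy/dx1 = 2*3*x1
Evaluate at x1 = 38.7: c1 = 6 * 38.7
c1 = 232.2000

232.2000


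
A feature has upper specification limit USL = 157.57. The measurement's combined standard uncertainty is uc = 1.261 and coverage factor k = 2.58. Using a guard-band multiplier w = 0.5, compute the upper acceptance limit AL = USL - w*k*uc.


U = k * uc = 2.58 * 1.261 = 3.25338
guard band g = w * U = 0.5 * 3.25338 = 1.62669
AL = USL - g = 157.57 - 1.62669
AL = 155.9433

155.9433


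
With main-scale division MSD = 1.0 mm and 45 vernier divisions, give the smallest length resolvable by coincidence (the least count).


LC = MSD / n_div
= 1.0 / 45
= 0.0222

0.0222


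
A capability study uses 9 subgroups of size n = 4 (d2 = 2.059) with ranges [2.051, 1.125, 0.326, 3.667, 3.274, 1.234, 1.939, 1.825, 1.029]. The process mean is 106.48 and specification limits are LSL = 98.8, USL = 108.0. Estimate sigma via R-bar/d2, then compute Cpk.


R_bar = (2.051 + 1.125 + 0.326 + 3.667 + 3.274 + 1.234 + 1.939 + 1.825 + 1.029) / 9 = 1.83
sigma = R_bar / d2 = 1.83 / 2.059 = 0.88878096
Cp = (USL - LSL)/(6*sigma) = (108.0 - 98.8)/(6*0.88878096) = 1.7252
Cpu = (108.0 - 106.48)/(3*0.88878096) = 0.5701
Cpl = (106.48 - 98.8)/(3*0.88878096) = 2.8803
Cpk = min(Cpu, Cpl) = 0.5701

0.5701


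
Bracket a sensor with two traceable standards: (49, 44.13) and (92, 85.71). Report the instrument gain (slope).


slope = (y2 - y1) / (x2 - x1)
= (85.71 - 44.13) / (92 - 49)
= 41.5800 / 43
= 0.9670

0.9670


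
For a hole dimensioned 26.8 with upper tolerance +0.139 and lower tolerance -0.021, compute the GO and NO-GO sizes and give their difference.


GO = nominal - lower_tol (smallest hole = maximum material condition)
GO = 26.8 - 0.021 = 26.779
NO-GO = nominal + upper_tol (largest hole = least material condition)
NO-GO = 26.8 + 0.139 = 26.939
spread = NO-GO - GO = 26.939 - 26.779 = 0.1600

0.1600
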